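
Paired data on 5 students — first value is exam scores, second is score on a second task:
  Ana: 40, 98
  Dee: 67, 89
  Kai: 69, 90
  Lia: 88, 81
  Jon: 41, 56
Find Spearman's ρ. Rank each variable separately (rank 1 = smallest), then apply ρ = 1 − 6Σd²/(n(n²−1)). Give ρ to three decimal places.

-0.300

Ranks of variable 1: 1, 3, 4, 5, 2
Ranks of variable 2: 5, 3, 4, 2, 1
d = r₁ − r₂: -4, 0, 0, 3, 1
d²: 16, 0, 0, 9, 1; Σd² = 26
ρ = 1 − 6·26/(5·24) = 1 − 156/120 = -0.300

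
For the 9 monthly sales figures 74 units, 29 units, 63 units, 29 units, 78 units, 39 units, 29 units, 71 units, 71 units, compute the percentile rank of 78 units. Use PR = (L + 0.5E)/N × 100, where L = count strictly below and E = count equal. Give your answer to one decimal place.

N = 9.
Strictly below 78: 8. Equal to 78: 1.
PR = (8 + 0.5·1)/9 × 100 = 94.4

94.4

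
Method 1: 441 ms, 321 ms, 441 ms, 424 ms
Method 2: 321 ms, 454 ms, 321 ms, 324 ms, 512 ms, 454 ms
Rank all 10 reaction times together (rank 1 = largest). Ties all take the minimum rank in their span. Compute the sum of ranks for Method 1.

Sorted (descending): 512, 454, 454, 441, 441, 424, 324, 321, 321, 321
The 2 values of 454 occupy positions 2–3 → each gets rank 2.
The 2 values of 441 occupy positions 4–5 → each gets rank 4.
The 3 values of 321 occupy positions 8–10 → each gets rank 8.
Method 1 values → pooled ranks: 441→4, 321→8, 441→4, 424→6
Rank sum = 4 + 8 + 4 + 6 = 22

22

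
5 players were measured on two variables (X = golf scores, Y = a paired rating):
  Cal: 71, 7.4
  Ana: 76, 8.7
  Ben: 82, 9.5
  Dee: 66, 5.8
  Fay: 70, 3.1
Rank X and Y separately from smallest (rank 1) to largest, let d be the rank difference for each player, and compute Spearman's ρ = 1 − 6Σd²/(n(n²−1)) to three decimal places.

0.900

Ranks of variable 1: 3, 4, 5, 1, 2
Ranks of variable 2: 3, 4, 5, 2, 1
d = r₁ − r₂: 0, 0, 0, -1, 1
d²: 0, 0, 0, 1, 1; Σd² = 2
ρ = 1 − 6·2/(5·24) = 1 − 12/120 = 0.900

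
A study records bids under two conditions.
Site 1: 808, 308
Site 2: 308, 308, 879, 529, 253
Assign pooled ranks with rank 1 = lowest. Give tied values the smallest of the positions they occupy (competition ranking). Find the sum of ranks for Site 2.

Sorted (ascending): 253, 308, 308, 308, 529, 808, 879
The 3 values of 308 occupy positions 2–4 → each gets rank 2.
Site 2 values → pooled ranks: 308→2, 308→2, 879→7, 529→5, 253→1
Rank sum = 2 + 2 + 7 + 5 + 1 = 17

17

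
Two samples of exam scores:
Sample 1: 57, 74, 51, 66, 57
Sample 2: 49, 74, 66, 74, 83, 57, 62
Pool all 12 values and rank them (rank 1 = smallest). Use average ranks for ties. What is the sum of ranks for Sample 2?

50.5

Sorted (ascending): 49, 51, 57, 57, 57, 62, 66, 66, 74, 74, 74, 83
The 3 values of 57 occupy positions 3–5 → average rank 4.
The 2 values of 66 occupy positions 7–8 → average rank (7+8)/2 = 7.5.
The 3 values of 74 occupy positions 9–11 → average rank 10.
Sample 2 values → pooled ranks: 49→1, 74→10, 66→7.5, 74→10, 83→12, 57→4, 62→6
Rank sum = 1 + 10 + 7.5 + 10 + 12 + 4 + 6 = 50.5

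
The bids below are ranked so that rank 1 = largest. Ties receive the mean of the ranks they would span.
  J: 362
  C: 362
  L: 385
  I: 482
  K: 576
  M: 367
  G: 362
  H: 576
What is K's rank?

Sorted (descending): 576, 576, 482, 385, 367, 362, 362, 362
The 2 values of 576 occupy positions 1–2 → average rank (1+2)/2 = 1.5.
The 3 values of 362 occupy positions 6–8 → average rank 7.
K has value 576 → rank 1.5.

1.5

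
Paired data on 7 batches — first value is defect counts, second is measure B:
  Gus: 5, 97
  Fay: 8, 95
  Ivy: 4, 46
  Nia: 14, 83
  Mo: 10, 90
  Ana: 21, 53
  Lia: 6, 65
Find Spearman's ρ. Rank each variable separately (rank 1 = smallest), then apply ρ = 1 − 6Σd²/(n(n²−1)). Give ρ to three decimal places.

Ranks of variable 1: 2, 4, 1, 6, 5, 7, 3
Ranks of variable 2: 7, 6, 1, 4, 5, 2, 3
d = r₁ − r₂: -5, -2, 0, 2, 0, 5, 0
d²: 25, 4, 0, 4, 0, 25, 0; Σd² = 58
ρ = 1 − 6·58/(7·48) = 1 − 348/336 = -0.036

-0.036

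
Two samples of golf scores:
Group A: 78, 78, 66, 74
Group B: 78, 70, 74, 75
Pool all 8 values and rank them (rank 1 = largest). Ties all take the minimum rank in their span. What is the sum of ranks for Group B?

17

Sorted (descending): 78, 78, 78, 75, 74, 74, 70, 66
The 3 values of 78 occupy positions 1–3 → each gets rank 1.
The 2 values of 74 occupy positions 5–6 → each gets rank 5.
Group B values → pooled ranks: 78→1, 70→7, 74→5, 75→4
Rank sum = 1 + 7 + 5 + 4 = 17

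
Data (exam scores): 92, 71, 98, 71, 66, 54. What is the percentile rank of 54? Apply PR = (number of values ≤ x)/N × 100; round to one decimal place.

16.7

N = 6.
Strictly below 54: 0. Equal to 54: 1.
PR = 1/6 × 100 = 16.7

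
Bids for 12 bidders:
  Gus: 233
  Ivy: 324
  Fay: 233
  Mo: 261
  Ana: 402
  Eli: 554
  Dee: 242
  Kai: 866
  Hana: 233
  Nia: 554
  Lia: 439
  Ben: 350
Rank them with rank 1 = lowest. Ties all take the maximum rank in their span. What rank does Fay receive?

Sorted (ascending): 233, 233, 233, 242, 261, 324, 350, 402, 439, 554, 554, 866
The 3 values of 233 occupy positions 1–3 → each gets rank 3.
The 2 values of 554 occupy positions 10–11 → each gets rank 11.
Fay has value 233 → rank 3.

3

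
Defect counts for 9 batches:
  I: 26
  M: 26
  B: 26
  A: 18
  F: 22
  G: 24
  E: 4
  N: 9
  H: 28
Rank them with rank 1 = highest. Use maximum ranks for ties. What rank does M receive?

4

Sorted (descending): 28, 26, 26, 26, 24, 22, 18, 9, 4
The 3 values of 26 occupy positions 2–4 → each gets rank 4.
M has value 26 → rank 4.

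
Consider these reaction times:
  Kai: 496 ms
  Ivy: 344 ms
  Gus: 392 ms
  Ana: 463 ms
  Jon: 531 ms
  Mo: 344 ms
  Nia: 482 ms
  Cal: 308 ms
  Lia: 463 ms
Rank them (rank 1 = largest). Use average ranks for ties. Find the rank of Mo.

7.5

Sorted (descending): 531, 496, 482, 463, 463, 392, 344, 344, 308
The 2 values of 463 occupy positions 4–5 → average rank (4+5)/2 = 4.5.
The 2 values of 344 occupy positions 7–8 → average rank (7+8)/2 = 7.5.
Mo has value 344 ms → rank 7.5.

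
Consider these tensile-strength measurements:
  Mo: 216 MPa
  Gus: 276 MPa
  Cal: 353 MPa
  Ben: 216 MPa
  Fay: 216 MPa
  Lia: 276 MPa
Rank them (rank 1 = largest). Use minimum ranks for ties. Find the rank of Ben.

Sorted (descending): 353, 276, 276, 216, 216, 216
The 2 values of 276 occupy positions 2–3 → each gets rank 2.
The 3 values of 216 occupy positions 4–6 → each gets rank 4.
Ben has value 216 MPa → rank 4.

4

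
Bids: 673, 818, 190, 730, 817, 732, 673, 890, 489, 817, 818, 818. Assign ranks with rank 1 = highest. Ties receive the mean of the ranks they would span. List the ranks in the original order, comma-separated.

9.5, 3, 12, 8, 5.5, 7, 9.5, 1, 11, 5.5, 3, 3

Sorted (descending): 890, 818, 818, 818, 817, 817, 732, 730, 673, 673, 489, 190
The 3 values of 818 occupy positions 2–4 → average rank 3.
The 2 values of 817 occupy positions 5–6 → average rank (5+6)/2 = 5.5.
The 2 values of 673 occupy positions 9–10 → average rank (9+10)/2 = 9.5.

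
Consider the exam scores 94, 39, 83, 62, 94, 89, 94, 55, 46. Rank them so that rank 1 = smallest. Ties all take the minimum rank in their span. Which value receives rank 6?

Sorted (ascending): 39, 46, 55, 62, 83, 89, 94, 94, 94
The 3 values of 94 occupy positions 7–9 → each gets rank 7.
Rank 6 → value 89.

89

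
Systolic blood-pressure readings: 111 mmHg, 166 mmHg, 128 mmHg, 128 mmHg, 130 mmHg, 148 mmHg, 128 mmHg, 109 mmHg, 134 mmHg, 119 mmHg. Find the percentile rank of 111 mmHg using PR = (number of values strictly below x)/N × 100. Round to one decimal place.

N = 10.
Strictly below 111: 1. Equal to 111: 1.
PR = 1/10 × 100 = 10.0

10.0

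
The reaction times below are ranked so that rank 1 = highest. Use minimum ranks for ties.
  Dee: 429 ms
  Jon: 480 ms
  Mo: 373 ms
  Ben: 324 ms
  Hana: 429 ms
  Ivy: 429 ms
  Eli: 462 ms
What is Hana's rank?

3

Sorted (descending): 480, 462, 429, 429, 429, 373, 324
The 3 values of 429 occupy positions 3–5 → each gets rank 3.
Hana has value 429 ms → rank 3.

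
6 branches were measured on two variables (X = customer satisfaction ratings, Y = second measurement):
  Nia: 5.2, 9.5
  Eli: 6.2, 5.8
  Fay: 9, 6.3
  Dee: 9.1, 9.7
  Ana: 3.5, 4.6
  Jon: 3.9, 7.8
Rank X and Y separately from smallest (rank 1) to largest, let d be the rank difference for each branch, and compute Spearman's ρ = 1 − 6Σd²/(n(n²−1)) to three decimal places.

0.543

Ranks of variable 1: 3, 4, 5, 6, 1, 2
Ranks of variable 2: 5, 2, 3, 6, 1, 4
d = r₁ − r₂: -2, 2, 2, 0, 0, -2
d²: 4, 4, 4, 0, 0, 4; Σd² = 16
ρ = 1 − 6·16/(6·35) = 1 − 96/210 = 0.543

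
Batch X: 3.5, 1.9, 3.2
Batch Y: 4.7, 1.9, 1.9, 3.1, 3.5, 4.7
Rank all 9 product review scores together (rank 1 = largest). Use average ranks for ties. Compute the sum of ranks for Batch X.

Sorted (descending): 4.7, 4.7, 3.5, 3.5, 3.2, 3.1, 1.9, 1.9, 1.9
The 2 values of 4.7 occupy positions 1–2 → average rank (1+2)/2 = 1.5.
The 2 values of 3.5 occupy positions 3–4 → average rank (3+4)/2 = 3.5.
The 3 values of 1.9 occupy positions 7–9 → average rank 8.
Batch X values → pooled ranks: 3.5→3.5, 1.9→8, 3.2→5
Rank sum = 3.5 + 8 + 5 = 16.5

16.5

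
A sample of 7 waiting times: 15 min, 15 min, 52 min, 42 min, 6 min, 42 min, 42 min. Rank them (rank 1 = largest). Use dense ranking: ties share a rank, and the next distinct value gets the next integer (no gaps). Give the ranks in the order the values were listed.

3, 3, 1, 2, 4, 2, 2

Sorted (descending): 52, 42, 42, 42, 15, 15, 6
The 3 values of 42 share dense rank 2.
The 2 values of 15 share dense rank 3.
Remaining distinct values take the next consecutive integers.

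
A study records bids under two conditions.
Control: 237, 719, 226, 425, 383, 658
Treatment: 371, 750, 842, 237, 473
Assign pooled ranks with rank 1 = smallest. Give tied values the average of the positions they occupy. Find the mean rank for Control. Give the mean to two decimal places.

5.25

Sorted (ascending): 226, 237, 237, 371, 383, 425, 473, 658, 719, 750, 842
The 2 values of 237 occupy positions 2–3 → average rank (2+3)/2 = 2.5.
Control values → pooled ranks: 237→2.5, 719→9, 226→1, 425→6, 383→5, 658→8
Mean rank = (2.5 + 9 + 1 + 6 + 5 + 8) / 6 = 5.25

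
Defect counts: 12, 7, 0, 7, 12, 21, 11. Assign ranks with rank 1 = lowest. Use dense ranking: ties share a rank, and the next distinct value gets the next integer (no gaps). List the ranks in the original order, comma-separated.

Sorted (ascending): 0, 7, 7, 11, 12, 12, 21
The 2 values of 7 share dense rank 2.
The 2 values of 12 share dense rank 4.
Remaining distinct values take the next consecutive integers.

4, 2, 1, 2, 4, 5, 3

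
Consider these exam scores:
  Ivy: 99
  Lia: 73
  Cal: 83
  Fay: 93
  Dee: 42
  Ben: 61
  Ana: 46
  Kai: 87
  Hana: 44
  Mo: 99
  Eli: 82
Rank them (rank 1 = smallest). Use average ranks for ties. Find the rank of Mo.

10.5

Sorted (ascending): 42, 44, 46, 61, 73, 82, 83, 87, 93, 99, 99
The 2 values of 99 occupy positions 10–11 → average rank (10+11)/2 = 10.5.
Mo has value 99 → rank 10.5.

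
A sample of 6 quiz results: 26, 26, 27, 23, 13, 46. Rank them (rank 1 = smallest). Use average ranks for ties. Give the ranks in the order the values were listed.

Sorted (ascending): 13, 23, 26, 26, 27, 46
The 2 values of 26 occupy positions 3–4 → average rank (3+4)/2 = 3.5.

3.5, 3.5, 5, 2, 1, 6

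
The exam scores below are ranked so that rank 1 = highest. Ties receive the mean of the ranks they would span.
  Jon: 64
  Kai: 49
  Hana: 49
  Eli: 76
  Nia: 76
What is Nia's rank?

1.5

Sorted (descending): 76, 76, 64, 49, 49
The 2 values of 76 occupy positions 1–2 → average rank (1+2)/2 = 1.5.
The 2 values of 49 occupy positions 4–5 → average rank (4+5)/2 = 4.5.
Nia has value 76 → rank 1.5.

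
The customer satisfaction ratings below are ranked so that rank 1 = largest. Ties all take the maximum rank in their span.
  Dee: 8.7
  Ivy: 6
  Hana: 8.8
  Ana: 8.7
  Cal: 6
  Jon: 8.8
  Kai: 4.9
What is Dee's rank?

Sorted (descending): 8.8, 8.8, 8.7, 8.7, 6, 6, 4.9
The 2 values of 8.8 occupy positions 1–2 → each gets rank 2.
The 2 values of 8.7 occupy positions 3–4 → each gets rank 4.
The 2 values of 6 occupy positions 5–6 → each gets rank 6.
Dee has value 8.7 → rank 4.

4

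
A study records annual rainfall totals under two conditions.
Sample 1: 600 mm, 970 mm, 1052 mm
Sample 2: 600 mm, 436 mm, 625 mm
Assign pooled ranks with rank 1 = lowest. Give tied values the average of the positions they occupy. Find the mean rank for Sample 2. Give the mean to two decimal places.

Sorted (ascending): 436, 600, 600, 625, 970, 1052
The 2 values of 600 occupy positions 2–3 → average rank (2+3)/2 = 2.5.
Sample 2 values → pooled ranks: 600→2.5, 436→1, 625→4
Mean rank = (2.5 + 1 + 4) / 3 = 2.50

2.50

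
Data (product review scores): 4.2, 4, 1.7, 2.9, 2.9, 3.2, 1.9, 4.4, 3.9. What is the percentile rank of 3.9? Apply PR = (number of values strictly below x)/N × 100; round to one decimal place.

N = 9.
Strictly below 3.9: 5. Equal to 3.9: 1.
PR = 5/9 × 100 = 55.6

55.6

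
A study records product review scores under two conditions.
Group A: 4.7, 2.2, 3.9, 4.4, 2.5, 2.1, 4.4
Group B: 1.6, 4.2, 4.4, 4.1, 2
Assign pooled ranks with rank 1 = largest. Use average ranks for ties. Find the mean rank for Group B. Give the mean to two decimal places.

7.40

Sorted (descending): 4.7, 4.4, 4.4, 4.4, 4.2, 4.1, 3.9, 2.5, 2.2, 2.1, 2, 1.6
The 3 values of 4.4 occupy positions 2–4 → average rank 3.
Group B values → pooled ranks: 1.6→12, 4.2→5, 4.4→3, 4.1→6, 2→11
Mean rank = (12 + 5 + 3 + 6 + 11) / 5 = 7.40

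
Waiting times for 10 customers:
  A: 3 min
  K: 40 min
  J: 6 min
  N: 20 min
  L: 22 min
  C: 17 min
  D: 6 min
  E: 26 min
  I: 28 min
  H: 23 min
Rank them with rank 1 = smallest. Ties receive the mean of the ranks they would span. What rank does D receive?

2.5

Sorted (ascending): 3, 6, 6, 17, 20, 22, 23, 26, 28, 40
The 2 values of 6 occupy positions 2–3 → average rank (2+3)/2 = 2.5.
D has value 6 min → rank 2.5.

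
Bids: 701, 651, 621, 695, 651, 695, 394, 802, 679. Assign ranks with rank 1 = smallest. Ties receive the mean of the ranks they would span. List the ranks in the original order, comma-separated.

8, 3.5, 2, 6.5, 3.5, 6.5, 1, 9, 5

Sorted (ascending): 394, 621, 651, 651, 679, 695, 695, 701, 802
The 2 values of 651 occupy positions 3–4 → average rank (3+4)/2 = 3.5.
The 2 values of 695 occupy positions 6–7 → average rank (6+7)/2 = 6.5.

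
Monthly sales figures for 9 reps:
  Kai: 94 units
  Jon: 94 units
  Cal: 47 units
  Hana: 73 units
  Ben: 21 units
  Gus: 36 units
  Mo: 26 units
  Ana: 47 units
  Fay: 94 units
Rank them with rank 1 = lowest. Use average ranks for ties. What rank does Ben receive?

Sorted (ascending): 21, 26, 36, 47, 47, 73, 94, 94, 94
The 2 values of 47 occupy positions 4–5 → average rank (4+5)/2 = 4.5.
The 3 values of 94 occupy positions 7–9 → average rank 8.
Ben has value 21 units → rank 1.

1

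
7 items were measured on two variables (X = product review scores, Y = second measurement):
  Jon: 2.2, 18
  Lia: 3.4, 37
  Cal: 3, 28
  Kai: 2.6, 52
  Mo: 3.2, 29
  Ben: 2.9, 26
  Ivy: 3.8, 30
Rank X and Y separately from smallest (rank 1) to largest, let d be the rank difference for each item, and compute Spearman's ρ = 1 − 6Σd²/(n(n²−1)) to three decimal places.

0.429

Ranks of variable 1: 1, 6, 4, 2, 5, 3, 7
Ranks of variable 2: 1, 6, 3, 7, 4, 2, 5
d = r₁ − r₂: 0, 0, 1, -5, 1, 1, 2
d²: 0, 0, 1, 25, 1, 1, 4; Σd² = 32
ρ = 1 − 6·32/(7·48) = 1 − 192/336 = 0.429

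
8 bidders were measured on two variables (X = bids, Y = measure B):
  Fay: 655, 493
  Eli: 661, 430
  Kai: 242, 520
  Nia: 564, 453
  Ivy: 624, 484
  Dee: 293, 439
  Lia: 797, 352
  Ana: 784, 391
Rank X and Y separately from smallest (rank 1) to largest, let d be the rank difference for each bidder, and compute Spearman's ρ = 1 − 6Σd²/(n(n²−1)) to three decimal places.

-0.762

Ranks of variable 1: 5, 6, 1, 3, 4, 2, 8, 7
Ranks of variable 2: 7, 3, 8, 5, 6, 4, 1, 2
d = r₁ − r₂: -2, 3, -7, -2, -2, -2, 7, 5
d²: 4, 9, 49, 4, 4, 4, 49, 25; Σd² = 148
ρ = 1 − 6·148/(8·63) = 1 − 888/504 = -0.762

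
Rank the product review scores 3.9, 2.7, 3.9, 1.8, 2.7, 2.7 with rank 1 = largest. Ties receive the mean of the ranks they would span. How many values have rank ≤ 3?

Sorted (descending): 3.9, 3.9, 2.7, 2.7, 2.7, 1.8
The 2 values of 3.9 occupy positions 1–2 → average rank (1+2)/2 = 1.5.
The 3 values of 2.7 occupy positions 3–5 → average rank 4.
Ranks ≤ 3: {1.5, 1.5} → 2 values.

2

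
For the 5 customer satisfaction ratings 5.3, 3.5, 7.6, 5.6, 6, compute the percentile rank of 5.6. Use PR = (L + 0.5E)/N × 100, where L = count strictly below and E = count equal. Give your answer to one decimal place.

50.0

N = 5.
Strictly below 5.6: 2. Equal to 5.6: 1.
PR = (2 + 0.5·1)/5 × 100 = 50.0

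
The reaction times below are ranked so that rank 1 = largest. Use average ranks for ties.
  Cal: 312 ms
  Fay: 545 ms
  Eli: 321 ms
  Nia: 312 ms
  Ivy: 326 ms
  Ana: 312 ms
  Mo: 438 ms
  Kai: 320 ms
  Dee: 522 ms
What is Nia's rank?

Sorted (descending): 545, 522, 438, 326, 321, 320, 312, 312, 312
The 3 values of 312 occupy positions 7–9 → average rank 8.
Nia has value 312 ms → rank 8.

8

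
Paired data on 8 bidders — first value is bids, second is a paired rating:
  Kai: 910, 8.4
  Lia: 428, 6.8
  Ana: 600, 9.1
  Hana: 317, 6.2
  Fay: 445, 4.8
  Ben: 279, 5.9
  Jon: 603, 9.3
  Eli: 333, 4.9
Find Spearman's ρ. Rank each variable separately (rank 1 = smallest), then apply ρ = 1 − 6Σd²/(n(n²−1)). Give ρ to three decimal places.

0.619

Ranks of variable 1: 8, 4, 6, 2, 5, 1, 7, 3
Ranks of variable 2: 6, 5, 7, 4, 1, 3, 8, 2
d = r₁ − r₂: 2, -1, -1, -2, 4, -2, -1, 1
d²: 4, 1, 1, 4, 16, 4, 1, 1; Σd² = 32
ρ = 1 − 6·32/(8·63) = 1 − 192/504 = 0.619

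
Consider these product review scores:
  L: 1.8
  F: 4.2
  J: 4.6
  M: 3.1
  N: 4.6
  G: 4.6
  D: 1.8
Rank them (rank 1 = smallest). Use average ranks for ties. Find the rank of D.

Sorted (ascending): 1.8, 1.8, 3.1, 4.2, 4.6, 4.6, 4.6
The 2 values of 1.8 occupy positions 1–2 → average rank (1+2)/2 = 1.5.
The 3 values of 4.6 occupy positions 5–7 → average rank 6.
D has value 1.8 → rank 1.5.

1.5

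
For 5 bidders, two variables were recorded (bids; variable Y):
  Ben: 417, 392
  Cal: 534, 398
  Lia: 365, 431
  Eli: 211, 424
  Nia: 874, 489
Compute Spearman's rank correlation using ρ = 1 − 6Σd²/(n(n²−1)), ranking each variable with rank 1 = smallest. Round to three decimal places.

Ranks of variable 1: 3, 4, 2, 1, 5
Ranks of variable 2: 1, 2, 4, 3, 5
d = r₁ − r₂: 2, 2, -2, -2, 0
d²: 4, 4, 4, 4, 0; Σd² = 16
ρ = 1 − 6·16/(5·24) = 1 − 96/120 = 0.200

0.200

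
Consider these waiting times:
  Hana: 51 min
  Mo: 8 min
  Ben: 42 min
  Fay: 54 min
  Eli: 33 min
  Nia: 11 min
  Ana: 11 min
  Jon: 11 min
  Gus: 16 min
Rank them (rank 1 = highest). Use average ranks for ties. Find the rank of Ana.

Sorted (descending): 54, 51, 42, 33, 16, 11, 11, 11, 8
The 3 values of 11 occupy positions 6–8 → average rank 7.
Ana has value 11 min → rank 7.

7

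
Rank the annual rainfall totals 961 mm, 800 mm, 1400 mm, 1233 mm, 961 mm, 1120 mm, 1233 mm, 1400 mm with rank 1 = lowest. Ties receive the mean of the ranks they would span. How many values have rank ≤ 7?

6

Sorted (ascending): 800, 961, 961, 1120, 1233, 1233, 1400, 1400
The 2 values of 961 occupy positions 2–3 → average rank (2+3)/2 = 2.5.
The 2 values of 1233 occupy positions 5–6 → average rank (5+6)/2 = 5.5.
The 2 values of 1400 occupy positions 7–8 → average rank (7+8)/2 = 7.5.
Ranks ≤ 7: {1, 2.5, 2.5, 4, 5.5, 5.5} → 6 values.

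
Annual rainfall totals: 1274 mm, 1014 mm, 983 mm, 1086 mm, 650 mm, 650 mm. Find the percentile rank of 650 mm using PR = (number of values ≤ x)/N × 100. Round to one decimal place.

N = 6.
Strictly below 650: 0. Equal to 650: 2.
PR = 2/6 × 100 = 33.3

33.3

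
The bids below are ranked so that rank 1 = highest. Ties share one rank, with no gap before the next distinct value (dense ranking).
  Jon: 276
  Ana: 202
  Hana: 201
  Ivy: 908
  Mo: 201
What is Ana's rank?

3

Sorted (descending): 908, 276, 202, 201, 201
The 2 values of 201 share dense rank 4.
Remaining distinct values take the next consecutive integers.
Ana has value 202 → rank 3.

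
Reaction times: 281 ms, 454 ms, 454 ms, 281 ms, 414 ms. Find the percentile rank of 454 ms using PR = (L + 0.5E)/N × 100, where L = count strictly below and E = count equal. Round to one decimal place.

N = 5.
Strictly below 454: 3. Equal to 454: 2.
PR = (3 + 0.5·2)/5 × 100 = 80.0

80.0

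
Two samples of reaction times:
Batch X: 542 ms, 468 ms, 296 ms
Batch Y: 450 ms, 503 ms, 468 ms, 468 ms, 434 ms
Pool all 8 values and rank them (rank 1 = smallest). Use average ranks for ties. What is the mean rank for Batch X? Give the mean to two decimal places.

4.67

Sorted (ascending): 296, 434, 450, 468, 468, 468, 503, 542
The 3 values of 468 occupy positions 4–6 → average rank 5.
Batch X values → pooled ranks: 542→8, 468→5, 296→1
Mean rank = (8 + 5 + 1) / 3 = 4.67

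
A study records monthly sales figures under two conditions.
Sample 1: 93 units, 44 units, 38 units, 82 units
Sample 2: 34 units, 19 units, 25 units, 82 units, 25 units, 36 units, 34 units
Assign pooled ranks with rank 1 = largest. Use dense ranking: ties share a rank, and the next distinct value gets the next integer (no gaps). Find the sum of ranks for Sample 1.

10

Sorted (descending): 93, 82, 82, 44, 38, 36, 34, 34, 25, 25, 19
The 2 values of 82 share dense rank 2.
The 2 values of 34 share dense rank 6.
The 2 values of 25 share dense rank 7.
Remaining distinct values take the next consecutive integers.
Sample 1 values → pooled ranks: 93→1, 44→3, 38→4, 82→2
Rank sum = 1 + 3 + 4 + 2 = 10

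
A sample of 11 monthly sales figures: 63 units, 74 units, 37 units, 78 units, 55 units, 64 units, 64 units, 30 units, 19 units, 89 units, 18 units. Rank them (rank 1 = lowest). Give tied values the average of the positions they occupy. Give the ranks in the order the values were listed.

6, 9, 4, 10, 5, 7.5, 7.5, 3, 2, 11, 1

Sorted (ascending): 18, 19, 30, 37, 55, 63, 64, 64, 74, 78, 89
The 2 values of 64 occupy positions 7–8 → average rank (7+8)/2 = 7.5.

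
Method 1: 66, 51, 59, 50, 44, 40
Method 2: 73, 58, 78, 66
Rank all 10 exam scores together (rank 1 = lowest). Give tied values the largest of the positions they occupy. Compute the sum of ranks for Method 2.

Sorted (ascending): 40, 44, 50, 51, 58, 59, 66, 66, 73, 78
The 2 values of 66 occupy positions 7–8 → each gets rank 8.
Method 2 values → pooled ranks: 73→9, 58→5, 78→10, 66→8
Rank sum = 9 + 5 + 10 + 8 = 32

32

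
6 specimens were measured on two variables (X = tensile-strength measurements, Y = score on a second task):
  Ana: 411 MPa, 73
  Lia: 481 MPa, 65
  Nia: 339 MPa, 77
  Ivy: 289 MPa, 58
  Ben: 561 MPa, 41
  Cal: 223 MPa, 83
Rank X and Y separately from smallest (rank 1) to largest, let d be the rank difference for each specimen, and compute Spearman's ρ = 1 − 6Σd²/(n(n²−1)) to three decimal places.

Ranks of variable 1: 4, 5, 3, 2, 6, 1
Ranks of variable 2: 4, 3, 5, 2, 1, 6
d = r₁ − r₂: 0, 2, -2, 0, 5, -5
d²: 0, 4, 4, 0, 25, 25; Σd² = 58
ρ = 1 − 6·58/(6·35) = 1 − 348/210 = -0.657

-0.657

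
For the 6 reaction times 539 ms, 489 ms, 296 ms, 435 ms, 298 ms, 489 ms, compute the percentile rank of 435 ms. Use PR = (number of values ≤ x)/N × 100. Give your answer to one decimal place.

N = 6.
Strictly below 435: 2. Equal to 435: 1.
PR = 3/6 × 100 = 50.0

50.0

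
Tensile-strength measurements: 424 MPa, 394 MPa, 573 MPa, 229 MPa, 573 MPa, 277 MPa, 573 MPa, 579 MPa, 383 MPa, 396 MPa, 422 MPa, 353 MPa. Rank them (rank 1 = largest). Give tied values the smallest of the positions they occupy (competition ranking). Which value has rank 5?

Sorted (descending): 579, 573, 573, 573, 424, 422, 396, 394, 383, 353, 277, 229
The 3 values of 573 occupy positions 2–4 → each gets rank 2.
Rank 5 → value 424.

424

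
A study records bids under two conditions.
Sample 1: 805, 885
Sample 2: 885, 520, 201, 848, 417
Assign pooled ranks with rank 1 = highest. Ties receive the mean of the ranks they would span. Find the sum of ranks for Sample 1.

5.5

Sorted (descending): 885, 885, 848, 805, 520, 417, 201
The 2 values of 885 occupy positions 1–2 → average rank (1+2)/2 = 1.5.
Sample 1 values → pooled ranks: 805→4, 885→1.5
Rank sum = 4 + 1.5 = 5.5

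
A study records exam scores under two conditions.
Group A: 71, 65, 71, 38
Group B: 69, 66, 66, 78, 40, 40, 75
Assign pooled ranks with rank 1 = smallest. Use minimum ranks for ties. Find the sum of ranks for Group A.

Sorted (ascending): 38, 40, 40, 65, 66, 66, 69, 71, 71, 75, 78
The 2 values of 40 occupy positions 2–3 → each gets rank 2.
The 2 values of 66 occupy positions 5–6 → each gets rank 5.
The 2 values of 71 occupy positions 8–9 → each gets rank 8.
Group A values → pooled ranks: 71→8, 65→4, 71→8, 38→1
Rank sum = 8 + 4 + 8 + 1 = 21

21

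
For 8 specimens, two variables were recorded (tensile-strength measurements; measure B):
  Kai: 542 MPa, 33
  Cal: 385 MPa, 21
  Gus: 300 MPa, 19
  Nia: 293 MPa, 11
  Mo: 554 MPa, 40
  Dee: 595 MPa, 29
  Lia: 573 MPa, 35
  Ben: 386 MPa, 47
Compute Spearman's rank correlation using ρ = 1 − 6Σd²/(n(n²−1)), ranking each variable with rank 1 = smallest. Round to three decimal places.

Ranks of variable 1: 5, 3, 2, 1, 6, 8, 7, 4
Ranks of variable 2: 5, 3, 2, 1, 7, 4, 6, 8
d = r₁ − r₂: 0, 0, 0, 0, -1, 4, 1, -4
d²: 0, 0, 0, 0, 1, 16, 1, 16; Σd² = 34
ρ = 1 − 6·34/(8·63) = 1 − 204/504 = 0.595

0.595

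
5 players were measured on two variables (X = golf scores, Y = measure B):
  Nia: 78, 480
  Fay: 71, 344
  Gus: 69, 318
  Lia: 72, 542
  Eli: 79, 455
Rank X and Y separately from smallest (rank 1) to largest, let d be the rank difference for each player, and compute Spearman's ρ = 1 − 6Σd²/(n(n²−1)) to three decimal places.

Ranks of variable 1: 4, 2, 1, 3, 5
Ranks of variable 2: 4, 2, 1, 5, 3
d = r₁ − r₂: 0, 0, 0, -2, 2
d²: 0, 0, 0, 4, 4; Σd² = 8
ρ = 1 − 6·8/(5·24) = 1 − 48/120 = 0.600

0.600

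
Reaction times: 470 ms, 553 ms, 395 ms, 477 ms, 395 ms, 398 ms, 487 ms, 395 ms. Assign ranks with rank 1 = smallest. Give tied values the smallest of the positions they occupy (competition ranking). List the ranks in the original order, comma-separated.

Sorted (ascending): 395, 395, 395, 398, 470, 477, 487, 553
The 3 values of 395 occupy positions 1–3 → each gets rank 1.

5, 8, 1, 6, 1, 4, 7, 1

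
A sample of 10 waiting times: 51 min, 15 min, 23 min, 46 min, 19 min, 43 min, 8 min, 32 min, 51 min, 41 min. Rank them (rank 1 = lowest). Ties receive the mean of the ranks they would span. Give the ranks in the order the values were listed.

Sorted (ascending): 8, 15, 19, 23, 32, 41, 43, 46, 51, 51
The 2 values of 51 occupy positions 9–10 → average rank (9+10)/2 = 9.5.

9.5, 2, 4, 8, 3, 7, 1, 5, 9.5, 6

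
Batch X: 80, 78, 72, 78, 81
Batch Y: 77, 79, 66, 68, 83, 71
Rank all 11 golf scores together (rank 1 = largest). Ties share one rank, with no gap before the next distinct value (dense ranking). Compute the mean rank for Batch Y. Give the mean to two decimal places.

6.33

Sorted (descending): 83, 81, 80, 79, 78, 78, 77, 72, 71, 68, 66
The 2 values of 78 share dense rank 5.
Remaining distinct values take the next consecutive integers.
Batch Y values → pooled ranks: 77→6, 79→4, 66→10, 68→9, 83→1, 71→8
Mean rank = (6 + 4 + 10 + 9 + 1 + 8) / 6 = 6.33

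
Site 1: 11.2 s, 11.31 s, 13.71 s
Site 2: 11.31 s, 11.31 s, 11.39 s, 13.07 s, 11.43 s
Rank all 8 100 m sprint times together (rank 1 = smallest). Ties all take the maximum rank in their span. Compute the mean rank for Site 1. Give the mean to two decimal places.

4.33

Sorted (ascending): 11.2, 11.31, 11.31, 11.31, 11.39, 11.43, 13.07, 13.71
The 3 values of 11.31 occupy positions 2–4 → each gets rank 4.
Site 1 values → pooled ranks: 11.2→1, 11.31→4, 13.71→8
Mean rank = (1 + 4 + 8) / 3 = 4.33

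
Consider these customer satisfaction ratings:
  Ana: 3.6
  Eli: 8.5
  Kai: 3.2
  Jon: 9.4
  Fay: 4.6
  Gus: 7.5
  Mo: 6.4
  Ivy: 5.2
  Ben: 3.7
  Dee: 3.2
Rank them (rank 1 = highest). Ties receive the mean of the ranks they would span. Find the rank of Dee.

9.5

Sorted (descending): 9.4, 8.5, 7.5, 6.4, 5.2, 4.6, 3.7, 3.6, 3.2, 3.2
The 2 values of 3.2 occupy positions 9–10 → average rank (9+10)/2 = 9.5.
Dee has value 3.2 → rank 9.5.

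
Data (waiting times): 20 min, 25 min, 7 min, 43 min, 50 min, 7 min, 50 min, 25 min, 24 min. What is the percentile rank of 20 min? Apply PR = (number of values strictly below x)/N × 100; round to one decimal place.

22.2

N = 9.
Strictly below 20: 2. Equal to 20: 1.
PR = 2/9 × 100 = 22.2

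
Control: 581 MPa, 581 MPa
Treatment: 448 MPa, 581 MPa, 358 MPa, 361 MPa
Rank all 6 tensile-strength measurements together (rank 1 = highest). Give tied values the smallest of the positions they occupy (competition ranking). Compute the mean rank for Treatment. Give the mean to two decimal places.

Sorted (descending): 581, 581, 581, 448, 361, 358
The 3 values of 581 occupy positions 1–3 → each gets rank 1.
Treatment values → pooled ranks: 448→4, 581→1, 358→6, 361→5
Mean rank = (4 + 1 + 6 + 5) / 4 = 4.00

4.00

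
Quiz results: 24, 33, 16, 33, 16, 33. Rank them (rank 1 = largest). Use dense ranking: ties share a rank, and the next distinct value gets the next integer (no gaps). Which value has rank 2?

Sorted (descending): 33, 33, 33, 24, 16, 16
The 3 values of 33 share dense rank 1.
The 2 values of 16 share dense rank 3.
Remaining distinct values take the next consecutive integers.
Rank 2 → value 24.

24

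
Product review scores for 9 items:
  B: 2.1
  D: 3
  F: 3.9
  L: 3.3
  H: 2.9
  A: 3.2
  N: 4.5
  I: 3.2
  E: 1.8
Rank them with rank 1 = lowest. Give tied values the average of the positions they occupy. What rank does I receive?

5.5

Sorted (ascending): 1.8, 2.1, 2.9, 3, 3.2, 3.2, 3.3, 3.9, 4.5
The 2 values of 3.2 occupy positions 5–6 → average rank (5+6)/2 = 5.5.
I has value 3.2 → rank 5.5.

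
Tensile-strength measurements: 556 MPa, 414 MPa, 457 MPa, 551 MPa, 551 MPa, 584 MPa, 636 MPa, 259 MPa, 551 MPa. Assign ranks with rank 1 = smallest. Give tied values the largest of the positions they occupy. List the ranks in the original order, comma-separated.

7, 2, 3, 6, 6, 8, 9, 1, 6

Sorted (ascending): 259, 414, 457, 551, 551, 551, 556, 584, 636
The 3 values of 551 occupy positions 4–6 → each gets rank 6.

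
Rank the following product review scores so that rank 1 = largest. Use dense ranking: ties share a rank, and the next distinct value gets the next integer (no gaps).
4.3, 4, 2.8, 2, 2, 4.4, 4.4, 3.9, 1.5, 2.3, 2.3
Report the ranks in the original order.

2, 3, 5, 7, 7, 1, 1, 4, 8, 6, 6

Sorted (descending): 4.4, 4.4, 4.3, 4, 3.9, 2.8, 2.3, 2.3, 2, 2, 1.5
The 2 values of 4.4 share dense rank 1.
The 2 values of 2.3 share dense rank 6.
The 2 values of 2 share dense rank 7.
Remaining distinct values take the next consecutive integers.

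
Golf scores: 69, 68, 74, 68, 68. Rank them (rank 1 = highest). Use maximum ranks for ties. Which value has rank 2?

Sorted (descending): 74, 69, 68, 68, 68
The 3 values of 68 occupy positions 3–5 → each gets rank 5.
Rank 2 → value 69.

69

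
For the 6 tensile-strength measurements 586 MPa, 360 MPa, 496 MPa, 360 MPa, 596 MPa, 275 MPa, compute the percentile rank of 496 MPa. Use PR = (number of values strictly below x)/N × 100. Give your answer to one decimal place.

50.0

N = 6.
Strictly below 496: 3. Equal to 496: 1.
PR = 3/6 × 100 = 50.0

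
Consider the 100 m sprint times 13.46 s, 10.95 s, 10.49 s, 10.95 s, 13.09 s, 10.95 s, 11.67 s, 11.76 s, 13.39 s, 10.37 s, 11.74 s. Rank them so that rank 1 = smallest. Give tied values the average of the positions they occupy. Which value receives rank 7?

Sorted (ascending): 10.37, 10.49, 10.95, 10.95, 10.95, 11.67, 11.74, 11.76, 13.09, 13.39, 13.46
The 3 values of 10.95 occupy positions 3–5 → average rank 4.
Rank 7 → value 11.74.

11.74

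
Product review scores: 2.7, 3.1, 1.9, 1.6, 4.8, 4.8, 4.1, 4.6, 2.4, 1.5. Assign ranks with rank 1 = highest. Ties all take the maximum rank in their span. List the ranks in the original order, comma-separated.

Sorted (descending): 4.8, 4.8, 4.6, 4.1, 3.1, 2.7, 2.4, 1.9, 1.6, 1.5
The 2 values of 4.8 occupy positions 1–2 → each gets rank 2.

6, 5, 8, 9, 2, 2, 4, 3, 7, 10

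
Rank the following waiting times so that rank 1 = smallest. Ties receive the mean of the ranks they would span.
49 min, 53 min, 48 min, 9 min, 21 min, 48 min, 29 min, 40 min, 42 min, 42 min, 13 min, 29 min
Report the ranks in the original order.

Sorted (ascending): 9, 13, 21, 29, 29, 40, 42, 42, 48, 48, 49, 53
The 2 values of 29 occupy positions 4–5 → average rank (4+5)/2 = 4.5.
The 2 values of 42 occupy positions 7–8 → average rank (7+8)/2 = 7.5.
The 2 values of 48 occupy positions 9–10 → average rank (9+10)/2 = 9.5.

11, 12, 9.5, 1, 3, 9.5, 4.5, 6, 7.5, 7.5, 2, 4.5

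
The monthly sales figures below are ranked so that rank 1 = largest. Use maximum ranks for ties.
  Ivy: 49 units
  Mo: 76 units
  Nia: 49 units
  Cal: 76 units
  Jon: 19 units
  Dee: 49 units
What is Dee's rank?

Sorted (descending): 76, 76, 49, 49, 49, 19
The 2 values of 76 occupy positions 1–2 → each gets rank 2.
The 3 values of 49 occupy positions 3–5 → each gets rank 5.
Dee has value 49 units → rank 5.

5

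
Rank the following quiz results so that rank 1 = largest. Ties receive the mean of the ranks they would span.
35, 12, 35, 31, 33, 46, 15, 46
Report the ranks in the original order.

Sorted (descending): 46, 46, 35, 35, 33, 31, 15, 12
The 2 values of 46 occupy positions 1–2 → average rank (1+2)/2 = 1.5.
The 2 values of 35 occupy positions 3–4 → average rank (3+4)/2 = 3.5.

3.5, 8, 3.5, 6, 5, 1.5, 7, 1.5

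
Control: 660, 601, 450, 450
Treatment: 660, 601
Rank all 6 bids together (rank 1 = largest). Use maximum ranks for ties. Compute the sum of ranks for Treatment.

6

Sorted (descending): 660, 660, 601, 601, 450, 450
The 2 values of 660 occupy positions 1–2 → each gets rank 2.
The 2 values of 601 occupy positions 3–4 → each gets rank 4.
The 2 values of 450 occupy positions 5–6 → each gets rank 6.
Treatment values → pooled ranks: 660→2, 601→4
Rank sum = 2 + 4 = 6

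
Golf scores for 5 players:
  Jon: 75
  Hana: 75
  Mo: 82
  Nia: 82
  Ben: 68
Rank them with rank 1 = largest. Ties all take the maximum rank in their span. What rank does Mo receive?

2

Sorted (descending): 82, 82, 75, 75, 68
The 2 values of 82 occupy positions 1–2 → each gets rank 2.
The 2 values of 75 occupy positions 3–4 → each gets rank 4.
Mo has value 82 → rank 2.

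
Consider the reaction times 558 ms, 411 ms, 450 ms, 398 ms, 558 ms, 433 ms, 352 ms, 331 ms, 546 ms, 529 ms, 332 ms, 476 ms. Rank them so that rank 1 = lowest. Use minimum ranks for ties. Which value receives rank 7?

Sorted (ascending): 331, 332, 352, 398, 411, 433, 450, 476, 529, 546, 558, 558
The 2 values of 558 occupy positions 11–12 → each gets rank 11.
Rank 7 → value 450.

450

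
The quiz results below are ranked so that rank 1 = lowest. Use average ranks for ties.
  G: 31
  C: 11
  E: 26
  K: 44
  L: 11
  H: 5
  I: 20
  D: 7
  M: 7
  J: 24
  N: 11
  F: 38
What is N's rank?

5

Sorted (ascending): 5, 7, 7, 11, 11, 11, 20, 24, 26, 31, 38, 44
The 2 values of 7 occupy positions 2–3 → average rank (2+3)/2 = 2.5.
The 3 values of 11 occupy positions 4–6 → average rank 5.
N has value 11 → rank 5.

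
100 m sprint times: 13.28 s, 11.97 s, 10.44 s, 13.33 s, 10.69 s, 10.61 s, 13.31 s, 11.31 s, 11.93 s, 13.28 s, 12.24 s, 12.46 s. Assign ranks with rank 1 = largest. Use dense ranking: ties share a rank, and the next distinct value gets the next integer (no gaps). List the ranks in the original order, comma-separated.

3, 6, 11, 1, 9, 10, 2, 8, 7, 3, 5, 4

Sorted (descending): 13.33, 13.31, 13.28, 13.28, 12.46, 12.24, 11.97, 11.93, 11.31, 10.69, 10.61, 10.44
The 2 values of 13.28 share dense rank 3.
Remaining distinct values take the next consecutive integers.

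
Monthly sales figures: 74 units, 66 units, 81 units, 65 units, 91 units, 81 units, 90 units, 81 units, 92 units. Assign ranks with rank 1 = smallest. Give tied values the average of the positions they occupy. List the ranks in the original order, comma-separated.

3, 2, 5, 1, 8, 5, 7, 5, 9

Sorted (ascending): 65, 66, 74, 81, 81, 81, 90, 91, 92
The 3 values of 81 occupy positions 4–6 → average rank 5.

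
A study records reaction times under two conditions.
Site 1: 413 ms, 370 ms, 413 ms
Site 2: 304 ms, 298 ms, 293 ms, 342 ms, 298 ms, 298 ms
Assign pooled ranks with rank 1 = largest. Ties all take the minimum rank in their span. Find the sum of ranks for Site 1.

5

Sorted (descending): 413, 413, 370, 342, 304, 298, 298, 298, 293
The 2 values of 413 occupy positions 1–2 → each gets rank 1.
The 3 values of 298 occupy positions 6–8 → each gets rank 6.
Site 1 values → pooled ranks: 413→1, 370→3, 413→1
Rank sum = 1 + 3 + 1 = 5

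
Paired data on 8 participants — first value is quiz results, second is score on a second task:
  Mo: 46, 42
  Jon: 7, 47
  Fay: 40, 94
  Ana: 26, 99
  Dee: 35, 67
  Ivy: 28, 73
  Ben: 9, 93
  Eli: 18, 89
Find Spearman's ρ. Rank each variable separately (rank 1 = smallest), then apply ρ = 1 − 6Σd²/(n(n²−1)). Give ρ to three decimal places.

Ranks of variable 1: 8, 1, 7, 4, 6, 5, 2, 3
Ranks of variable 2: 1, 2, 7, 8, 3, 4, 6, 5
d = r₁ − r₂: 7, -1, 0, -4, 3, 1, -4, -2
d²: 49, 1, 0, 16, 9, 1, 16, 4; Σd² = 96
ρ = 1 − 6·96/(8·63) = 1 − 576/504 = -0.143

-0.143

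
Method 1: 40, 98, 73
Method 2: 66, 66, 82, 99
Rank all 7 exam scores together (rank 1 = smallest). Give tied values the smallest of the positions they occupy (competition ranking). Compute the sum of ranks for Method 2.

Sorted (ascending): 40, 66, 66, 73, 82, 98, 99
The 2 values of 66 occupy positions 2–3 → each gets rank 2.
Method 2 values → pooled ranks: 66→2, 66→2, 82→5, 99→7
Rank sum = 2 + 2 + 5 + 7 = 16

16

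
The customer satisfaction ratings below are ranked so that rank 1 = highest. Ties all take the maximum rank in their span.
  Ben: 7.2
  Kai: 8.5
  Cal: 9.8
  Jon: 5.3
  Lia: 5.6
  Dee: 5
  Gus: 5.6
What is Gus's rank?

5

Sorted (descending): 9.8, 8.5, 7.2, 5.6, 5.6, 5.3, 5
The 2 values of 5.6 occupy positions 4–5 → each gets rank 5.
Gus has value 5.6 → rank 5.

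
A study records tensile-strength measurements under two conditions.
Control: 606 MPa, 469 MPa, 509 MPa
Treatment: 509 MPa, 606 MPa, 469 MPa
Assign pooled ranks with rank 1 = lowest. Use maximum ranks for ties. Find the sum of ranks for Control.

Sorted (ascending): 469, 469, 509, 509, 606, 606
The 2 values of 469 occupy positions 1–2 → each gets rank 2.
The 2 values of 509 occupy positions 3–4 → each gets rank 4.
The 2 values of 606 occupy positions 5–6 → each gets rank 6.
Control values → pooled ranks: 606→6, 469→2, 509→4
Rank sum = 6 + 2 + 4 = 12

12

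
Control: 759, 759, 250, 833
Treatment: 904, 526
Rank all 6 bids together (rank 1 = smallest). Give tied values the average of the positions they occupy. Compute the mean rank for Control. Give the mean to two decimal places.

3.25

Sorted (ascending): 250, 526, 759, 759, 833, 904
The 2 values of 759 occupy positions 3–4 → average rank (3+4)/2 = 3.5.
Control values → pooled ranks: 759→3.5, 759→3.5, 250→1, 833→5
Mean rank = (3.5 + 3.5 + 1 + 5) / 4 = 3.25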